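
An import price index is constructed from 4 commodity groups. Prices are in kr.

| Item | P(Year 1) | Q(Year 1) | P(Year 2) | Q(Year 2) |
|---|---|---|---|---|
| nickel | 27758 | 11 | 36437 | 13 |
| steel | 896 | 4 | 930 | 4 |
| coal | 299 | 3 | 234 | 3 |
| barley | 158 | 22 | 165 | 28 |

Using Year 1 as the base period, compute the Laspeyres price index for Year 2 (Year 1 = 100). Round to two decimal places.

130.50

Laspeyres price index uses base-period quantities as weights.
ΣP(Year 2)·Q(Year 1) = 36437×11 + 930×4 + 234×3 + 165×22 = 400807 + 3720 + 702 + 3630 = 408859
ΣP(Year 1)·Q(Year 1) = 27758×11 + 896×4 + 299×3 + 158×22 = 305338 + 3584 + 897 + 3476 = 313295
Index = 408859 / 313295 × 100 = 130.5029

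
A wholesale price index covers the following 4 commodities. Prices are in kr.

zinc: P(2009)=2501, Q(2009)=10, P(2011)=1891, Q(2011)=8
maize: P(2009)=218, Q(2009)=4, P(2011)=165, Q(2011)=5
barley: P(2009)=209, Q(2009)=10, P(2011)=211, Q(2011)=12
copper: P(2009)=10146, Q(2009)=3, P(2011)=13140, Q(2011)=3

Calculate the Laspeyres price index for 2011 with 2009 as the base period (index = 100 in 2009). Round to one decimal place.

104.6

Laspeyres price index uses base-period quantities as weights.
ΣP(2011)·Q(2009) = 1891×10 + 165×4 + 211×10 + 13140×3 = 18910 + 660 + 2110 + 39420 = 61100
ΣP(2009)·Q(2009) = 2501×10 + 218×4 + 209×10 + 10146×3 = 25010 + 872 + 2090 + 30438 = 58410
Index = 61100 / 58410 × 100 = 104.6054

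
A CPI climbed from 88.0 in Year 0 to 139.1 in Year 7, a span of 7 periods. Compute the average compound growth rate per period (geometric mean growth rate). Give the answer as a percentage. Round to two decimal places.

Growth factor = (139.1/88.0)^(1/7) = (1.580682)^(1/7) = 1.067595
Growth rate = 1.067595 − 1 = 0.067595 = 6.7595%

6.76%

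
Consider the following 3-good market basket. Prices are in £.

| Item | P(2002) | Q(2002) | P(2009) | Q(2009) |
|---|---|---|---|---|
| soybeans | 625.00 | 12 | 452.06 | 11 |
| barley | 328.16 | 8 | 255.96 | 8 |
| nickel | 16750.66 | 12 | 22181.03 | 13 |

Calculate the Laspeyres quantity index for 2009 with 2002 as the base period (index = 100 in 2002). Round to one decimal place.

107.6

Laspeyres quantity index uses base-period prices as weights.
ΣP(2002)·Q(2009) = 625.00×11 + 328.16×8 + 16750.66×13 = 6875 + 2625.28 + 217758.58 = 227258.86
ΣP(2002)·Q(2002) = 625.00×12 + 328.16×8 + 16750.66×12 = 7500 + 2625.28 + 201007.92 = 211133.2
Index = 227258.86 / 211133.2 × 100 = 107.6377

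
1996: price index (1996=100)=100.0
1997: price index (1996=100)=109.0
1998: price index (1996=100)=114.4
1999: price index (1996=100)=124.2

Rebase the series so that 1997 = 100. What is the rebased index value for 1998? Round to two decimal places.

Rebased(1998) = 114.4 / 109.0 × 100 = 104.9541

104.95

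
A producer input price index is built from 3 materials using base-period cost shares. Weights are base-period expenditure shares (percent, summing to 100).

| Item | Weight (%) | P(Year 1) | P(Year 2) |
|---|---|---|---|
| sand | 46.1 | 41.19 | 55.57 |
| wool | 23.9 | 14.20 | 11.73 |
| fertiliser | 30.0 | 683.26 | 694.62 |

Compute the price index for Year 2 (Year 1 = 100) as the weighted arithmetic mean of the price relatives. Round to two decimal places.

sand: 46.1 × (55.57/41.19) = 46.1 × 1.349114 = 62.1941
wool: 23.9 × (11.73/14.20) = 23.9 × 0.826056 = 19.7427
fertiliser: 30.0 × (694.62/683.26) = 30.0 × 1.016626 = 30.4988
Index = Σ wᵢ·(p₁ᵢ/p₀ᵢ) = 62.1941 + 19.7427 + 30.4988 = 112.4357

112.44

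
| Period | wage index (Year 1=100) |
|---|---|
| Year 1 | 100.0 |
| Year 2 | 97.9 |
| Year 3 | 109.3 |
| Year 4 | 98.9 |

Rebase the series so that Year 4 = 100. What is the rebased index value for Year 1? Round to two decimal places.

Rebased(Year 1) = 100.0 / 98.9 × 100 = 101.1122

101.11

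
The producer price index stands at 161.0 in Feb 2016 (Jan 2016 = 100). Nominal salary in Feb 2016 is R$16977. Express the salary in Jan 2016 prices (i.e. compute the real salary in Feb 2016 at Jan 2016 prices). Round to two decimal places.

Real = Nominal ÷ (Index/100) = 16977 ÷ (161.0/100)
     = 16977 ÷ 1.610 = 10544.7205

10544.72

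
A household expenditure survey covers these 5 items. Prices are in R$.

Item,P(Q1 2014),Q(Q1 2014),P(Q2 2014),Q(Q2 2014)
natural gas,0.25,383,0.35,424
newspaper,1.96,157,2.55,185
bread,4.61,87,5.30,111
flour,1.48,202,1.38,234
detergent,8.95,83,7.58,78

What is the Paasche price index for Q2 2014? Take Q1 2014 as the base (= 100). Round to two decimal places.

Paasche price index uses current-period quantities as weights.
ΣP(Q2 2014)·Q(Q2 2014) = 0.35×424 + 2.55×185 + 5.30×111 + 1.38×234 + 7.58×78 = 148.4 + 471.75 + 588.3 + 322.92 + 591.24 = 2122.61
ΣP(Q1 2014)·Q(Q2 2014) = 0.25×424 + 1.96×185 + 4.61×111 + 1.48×234 + 8.95×78 = 106 + 362.6 + 511.71 + 346.32 + 698.1 = 2024.73
Index = 2122.61 / 2024.73 × 100 = 104.8342

104.83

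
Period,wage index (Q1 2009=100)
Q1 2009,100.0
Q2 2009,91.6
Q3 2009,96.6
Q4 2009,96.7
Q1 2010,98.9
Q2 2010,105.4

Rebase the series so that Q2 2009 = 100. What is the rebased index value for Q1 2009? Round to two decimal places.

109.17

Rebased(Q1 2009) = 100.0 / 91.6 × 100 = 109.1703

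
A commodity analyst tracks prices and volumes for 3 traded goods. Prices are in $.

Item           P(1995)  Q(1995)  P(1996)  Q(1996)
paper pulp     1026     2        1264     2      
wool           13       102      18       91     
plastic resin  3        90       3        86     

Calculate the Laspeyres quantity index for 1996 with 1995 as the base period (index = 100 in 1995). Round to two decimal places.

95.75

Laspeyres quantity index uses base-period prices as weights.
ΣP(1995)·Q(1996) = 1026×2 + 13×91 + 3×86 = 2052 + 1183 + 258 = 3493
ΣP(1995)·Q(1995) = 1026×2 + 13×102 + 3×90 = 2052 + 1326 + 270 = 3648
Index = 3493 / 3648 × 100 = 95.7511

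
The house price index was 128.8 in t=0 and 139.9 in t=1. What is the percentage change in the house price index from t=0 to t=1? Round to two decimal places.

8.62%

Change = (139.9 − 128.8) / 128.8 × 100
       = 11.1 / 128.8 × 100 = 8.6180%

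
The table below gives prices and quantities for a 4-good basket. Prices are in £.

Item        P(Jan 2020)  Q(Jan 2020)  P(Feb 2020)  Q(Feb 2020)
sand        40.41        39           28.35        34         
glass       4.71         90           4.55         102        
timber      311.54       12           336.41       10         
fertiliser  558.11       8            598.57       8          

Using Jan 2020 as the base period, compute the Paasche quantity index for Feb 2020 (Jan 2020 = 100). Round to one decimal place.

92.7

Paasche quantity index uses current-period prices as weights.
ΣP(Feb 2020)·Q(Feb 2020) = 28.35×34 + 4.55×102 + 336.41×10 + 598.57×8 = 963.9 + 464.1 + 3364.1 + 4788.56 = 9580.66
ΣP(Feb 2020)·Q(Jan 2020) = 28.35×39 + 4.55×90 + 336.41×12 + 598.57×8 = 1105.65 + 409.5 + 4036.92 + 4788.56 = 10340.63
Index = 9580.66 / 10340.63 × 100 = 92.6506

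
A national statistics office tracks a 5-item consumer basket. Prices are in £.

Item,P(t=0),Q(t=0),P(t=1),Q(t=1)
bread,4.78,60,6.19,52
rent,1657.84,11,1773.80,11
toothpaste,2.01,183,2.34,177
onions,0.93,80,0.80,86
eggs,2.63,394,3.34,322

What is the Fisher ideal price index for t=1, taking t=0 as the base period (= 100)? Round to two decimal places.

108.33

Laspeyres component (base-period weights):
ΣP(t=1)Q(t=0) = 6.19×60 + 1773.80×11 + 2.34×183 + 0.80×80 + 3.34×394 = 371.4 + 19511.8 + 428.22 + 64 + 1315.96 = 21691.38
ΣP(t=0)Q(t=0) = 4.78×60 + 1657.84×11 + 2.01×183 + 0.93×80 + 2.63×394 = 286.8 + 18236.24 + 367.83 + 74.4 + 1036.22 = 20001.49
L = 21691.38 / 20001.49 × 100 = 108.4488
Paasche component (current-period weights):
ΣP(t=1)Q(t=1) = 6.19×52 + 1773.80×11 + 2.34×177 + 0.80×86 + 3.34×322 = 321.88 + 19511.8 + 414.18 + 68.8 + 1075.48 = 21392.14
ΣP(t=0)Q(t=1) = 4.78×52 + 1657.84×11 + 2.01×177 + 0.93×86 + 2.63×322 = 248.56 + 18236.24 + 355.77 + 79.98 + 846.86 = 19767.41
P = 21392.14 / 19767.41 × 100 = 108.2192
Fisher = √(L × P) = √(108.4488 × 108.2192) = 108.3340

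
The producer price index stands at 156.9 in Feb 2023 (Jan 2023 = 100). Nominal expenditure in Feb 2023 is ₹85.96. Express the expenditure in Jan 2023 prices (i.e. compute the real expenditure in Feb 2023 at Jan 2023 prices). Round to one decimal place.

Real = Nominal ÷ (Index/100) = 85.96 ÷ (156.9/100)
     = 85.96 ÷ 1.569 = 54.7865

54.8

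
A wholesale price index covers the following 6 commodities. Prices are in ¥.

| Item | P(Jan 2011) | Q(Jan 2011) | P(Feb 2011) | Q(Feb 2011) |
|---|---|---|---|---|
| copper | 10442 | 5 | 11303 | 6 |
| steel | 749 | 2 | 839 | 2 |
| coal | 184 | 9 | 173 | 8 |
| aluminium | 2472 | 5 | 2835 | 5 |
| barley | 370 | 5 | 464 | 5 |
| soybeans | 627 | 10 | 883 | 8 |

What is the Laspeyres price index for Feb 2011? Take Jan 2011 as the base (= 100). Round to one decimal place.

Laspeyres price index uses base-period quantities as weights.
ΣP(Feb 2011)·Q(Jan 2011) = 11303×5 + 839×2 + 173×9 + 2835×5 + 464×5 + 883×10 = 56515 + 1678 + 1557 + 14175 + 2320 + 8830 = 85075
ΣP(Jan 2011)·Q(Jan 2011) = 10442×5 + 749×2 + 184×9 + 2472×5 + 370×5 + 627×10 = 52210 + 1498 + 1656 + 12360 + 1850 + 6270 = 75844
Index = 85075 / 75844 × 100 = 112.1710

112.2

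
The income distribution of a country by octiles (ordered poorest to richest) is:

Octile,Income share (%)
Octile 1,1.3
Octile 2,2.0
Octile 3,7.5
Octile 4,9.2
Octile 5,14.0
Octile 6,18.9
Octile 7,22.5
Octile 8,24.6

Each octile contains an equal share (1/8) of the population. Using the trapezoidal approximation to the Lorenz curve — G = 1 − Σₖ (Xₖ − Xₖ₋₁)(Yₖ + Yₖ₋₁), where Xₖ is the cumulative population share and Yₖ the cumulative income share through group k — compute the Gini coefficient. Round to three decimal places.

Cumulative income shares Yₖ: 0.0130, 0.0330, 0.1080, 0.2000, 0.3400, 0.5290, 0.7540, 1.0000
Σ (Xₖ−Xₖ₋₁)(Yₖ+Yₖ₋₁) = (1/8)(0.0130+0.0000) + (1/8)(0.0330+0.0130) + (1/8)(0.1080+0.0330) + (1/8)(0.2000+0.1080) + (1/8)(0.3400+0.2000) + (1/8)(0.5290+0.3400) + (1/8)(0.7540+0.5290) + (1/8)(1.0000+0.7540)
  = 0.0016 + 0.0057 + 0.0176 + 0.0385 + 0.0675 + 0.1086 + 0.1604 + 0.2193 = 0.6192
G = 1 − 0.6192 = 0.3808

0.381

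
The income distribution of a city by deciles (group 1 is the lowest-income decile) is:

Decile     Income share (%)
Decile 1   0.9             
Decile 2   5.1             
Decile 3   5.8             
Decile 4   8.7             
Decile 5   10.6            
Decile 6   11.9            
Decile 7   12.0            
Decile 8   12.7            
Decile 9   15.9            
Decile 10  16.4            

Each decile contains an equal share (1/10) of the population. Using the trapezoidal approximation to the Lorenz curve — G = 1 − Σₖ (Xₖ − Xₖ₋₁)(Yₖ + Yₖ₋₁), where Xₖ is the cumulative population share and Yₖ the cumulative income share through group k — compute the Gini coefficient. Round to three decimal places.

0.261

Cumulative income shares Yₖ: 0.0090, 0.0600, 0.1180, 0.2050, 0.3110, 0.4300, 0.5500, 0.6770, 0.8360, 1.0000
Σ (Xₖ−Xₖ₋₁)(Yₖ+Yₖ₋₁) = (1/10)(0.0090+0.0000) + (1/10)(0.0600+0.0090) + (1/10)(0.1180+0.0600) + (1/10)(0.2050+0.1180) + (1/10)(0.3110+0.2050) + (1/10)(0.4300+0.3110) + (1/10)(0.5500+0.4300) + (1/10)(0.6770+0.5500) + (1/10)(0.8360+0.6770) + (1/10)(1.0000+0.8360)
  = 0.0009 + 0.0069 + 0.0178 + 0.0323 + 0.0516 + 0.0741 + 0.0980 + 0.1227 + 0.1513 + 0.1836 = 0.7392
G = 1 − 0.7392 = 0.2608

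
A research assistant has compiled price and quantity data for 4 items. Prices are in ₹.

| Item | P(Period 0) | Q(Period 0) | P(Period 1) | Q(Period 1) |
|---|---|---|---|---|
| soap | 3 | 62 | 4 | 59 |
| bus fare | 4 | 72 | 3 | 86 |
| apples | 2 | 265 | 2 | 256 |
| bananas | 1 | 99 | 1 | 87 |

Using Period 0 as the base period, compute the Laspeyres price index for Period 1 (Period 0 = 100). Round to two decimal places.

99.09

Laspeyres price index uses base-period quantities as weights.
ΣP(Period 1)·Q(Period 0) = 4×62 + 3×72 + 2×265 + 1×99 = 248 + 216 + 530 + 99 = 1093
ΣP(Period 0)·Q(Period 0) = 3×62 + 4×72 + 2×265 + 1×99 = 186 + 288 + 530 + 99 = 1103
Index = 1093 / 1103 × 100 = 99.0934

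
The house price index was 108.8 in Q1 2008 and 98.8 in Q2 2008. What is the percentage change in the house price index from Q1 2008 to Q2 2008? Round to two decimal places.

Change = (98.8 − 108.8) / 108.8 × 100
       = -10.0 / 108.8 × 100 = -9.1912%

-9.19%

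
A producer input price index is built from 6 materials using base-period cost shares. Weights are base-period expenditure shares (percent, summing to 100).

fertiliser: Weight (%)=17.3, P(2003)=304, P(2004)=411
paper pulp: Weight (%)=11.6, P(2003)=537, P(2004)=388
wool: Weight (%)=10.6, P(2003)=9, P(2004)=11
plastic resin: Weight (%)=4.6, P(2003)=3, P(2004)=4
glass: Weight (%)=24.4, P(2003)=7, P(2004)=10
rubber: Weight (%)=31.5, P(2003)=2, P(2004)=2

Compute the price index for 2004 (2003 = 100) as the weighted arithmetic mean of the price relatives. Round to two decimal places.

fertiliser: 17.3 × (411/304) = 17.3 × 1.351974 = 23.3891
paper pulp: 11.6 × (388/537) = 11.6 × 0.722533 = 8.3814
wool: 10.6 × (11/9) = 10.6 × 1.222222 = 12.9556
plastic resin: 4.6 × (4/3) = 4.6 × 1.333333 = 6.1333
glass: 24.4 × (10/7) = 24.4 × 1.428571 = 34.8571
rubber: 31.5 × (2/2) = 31.5 × 1.000000 = 31.5000
Index = Σ wᵢ·(p₁ᵢ/p₀ᵢ) = 23.3891 + 8.3814 + 12.9556 + 6.1333 + 34.8571 + 31.5000 = 117.2166

117.22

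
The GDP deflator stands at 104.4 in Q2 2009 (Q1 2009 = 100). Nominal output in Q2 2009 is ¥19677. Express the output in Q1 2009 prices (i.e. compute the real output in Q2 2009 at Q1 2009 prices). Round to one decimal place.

Real = Nominal ÷ (Index/100) = 19677 ÷ (104.4/100)
     = 19677 ÷ 1.044 = 18847.7011

18847.7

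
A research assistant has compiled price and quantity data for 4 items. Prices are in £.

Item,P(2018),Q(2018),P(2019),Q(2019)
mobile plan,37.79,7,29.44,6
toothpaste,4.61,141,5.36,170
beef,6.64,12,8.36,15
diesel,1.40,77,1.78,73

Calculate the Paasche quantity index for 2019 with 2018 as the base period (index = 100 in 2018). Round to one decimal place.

112.0

Paasche quantity index uses current-period prices as weights.
ΣP(2019)·Q(2019) = 29.44×6 + 5.36×170 + 8.36×15 + 1.78×73 = 176.64 + 911.2 + 125.4 + 129.94 = 1343.18
ΣP(2019)·Q(2018) = 29.44×7 + 5.36×141 + 8.36×12 + 1.78×77 = 206.08 + 755.76 + 100.32 + 137.06 = 1199.22
Index = 1343.18 / 1199.22 × 100 = 112.0045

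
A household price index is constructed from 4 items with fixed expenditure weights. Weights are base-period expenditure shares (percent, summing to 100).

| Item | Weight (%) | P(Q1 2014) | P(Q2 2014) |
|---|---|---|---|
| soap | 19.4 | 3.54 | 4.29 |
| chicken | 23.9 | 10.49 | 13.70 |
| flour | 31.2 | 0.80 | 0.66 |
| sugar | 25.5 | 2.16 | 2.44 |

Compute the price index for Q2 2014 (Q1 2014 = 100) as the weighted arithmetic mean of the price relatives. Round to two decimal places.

soap: 19.4 × (4.29/3.54) = 19.4 × 1.211864 = 23.5102
chicken: 23.9 × (13.70/10.49) = 23.9 × 1.306006 = 31.2135
flour: 31.2 × (0.66/0.80) = 31.2 × 0.825000 = 25.7400
sugar: 25.5 × (2.44/2.16) = 25.5 × 1.129630 = 28.8056
Index = Σ wᵢ·(p₁ᵢ/p₀ᵢ) = 23.5102 + 31.2135 + 25.7400 + 28.8056 = 109.2693

109.27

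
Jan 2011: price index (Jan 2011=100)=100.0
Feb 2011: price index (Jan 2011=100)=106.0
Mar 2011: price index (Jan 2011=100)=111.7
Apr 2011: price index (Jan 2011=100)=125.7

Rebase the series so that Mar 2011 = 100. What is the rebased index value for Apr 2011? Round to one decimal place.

Rebased(Apr 2011) = 125.7 / 111.7 × 100 = 112.5336

112.5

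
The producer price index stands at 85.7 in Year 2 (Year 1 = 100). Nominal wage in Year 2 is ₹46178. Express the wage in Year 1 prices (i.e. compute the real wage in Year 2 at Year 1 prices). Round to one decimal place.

Real = Nominal ÷ (Index/100) = 46178 ÷ (85.7/100)
     = 46178 ÷ 0.857 = 53883.3139

53883.3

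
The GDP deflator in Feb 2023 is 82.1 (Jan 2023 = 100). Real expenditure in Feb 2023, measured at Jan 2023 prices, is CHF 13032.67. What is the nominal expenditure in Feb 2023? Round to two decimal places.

Nominal = Real × (Index/100) = 13032.67 × (82.1/100)
        = 13032.67 × 0.821 = 10699.8221

10699.82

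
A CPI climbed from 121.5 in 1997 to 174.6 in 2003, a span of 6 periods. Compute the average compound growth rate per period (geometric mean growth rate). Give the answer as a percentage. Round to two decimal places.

Growth factor = (174.6/121.5)^(1/6) = (1.437037)^(1/6) = 1.062294
Growth rate = 1.062294 − 1 = 0.062294 = 6.2294%

6.23%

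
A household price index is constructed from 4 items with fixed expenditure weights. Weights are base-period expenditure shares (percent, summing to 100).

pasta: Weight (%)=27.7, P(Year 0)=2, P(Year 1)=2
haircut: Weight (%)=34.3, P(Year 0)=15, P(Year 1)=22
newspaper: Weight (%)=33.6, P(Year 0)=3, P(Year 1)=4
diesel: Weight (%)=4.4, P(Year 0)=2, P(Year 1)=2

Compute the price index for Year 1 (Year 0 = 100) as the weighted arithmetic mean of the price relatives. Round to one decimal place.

pasta: 27.7 × (2/2) = 27.7 × 1.000000 = 27.7000
haircut: 34.3 × (22/15) = 34.3 × 1.466667 = 50.3067
newspaper: 33.6 × (4/3) = 33.6 × 1.333333 = 44.8000
diesel: 4.4 × (2/2) = 4.4 × 1.000000 = 4.4000
Index = Σ wᵢ·(p₁ᵢ/p₀ᵢ) = 27.7000 + 50.3067 + 44.8000 + 4.4000 = 127.2067

127.2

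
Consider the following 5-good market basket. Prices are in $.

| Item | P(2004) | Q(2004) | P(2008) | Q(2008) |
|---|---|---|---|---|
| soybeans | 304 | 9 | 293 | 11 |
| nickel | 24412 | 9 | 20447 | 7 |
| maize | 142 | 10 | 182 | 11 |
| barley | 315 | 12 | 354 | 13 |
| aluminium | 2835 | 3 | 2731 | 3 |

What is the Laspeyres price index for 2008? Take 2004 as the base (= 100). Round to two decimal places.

85.08

Laspeyres price index uses base-period quantities as weights.
ΣP(2008)·Q(2004) = 293×9 + 20447×9 + 182×10 + 354×12 + 2731×3 = 2637 + 184023 + 1820 + 4248 + 8193 = 200921
ΣP(2004)·Q(2004) = 304×9 + 24412×9 + 142×10 + 315×12 + 2835×3 = 2736 + 219708 + 1420 + 3780 + 8505 = 236149
Index = 200921 / 236149 × 100 = 85.0823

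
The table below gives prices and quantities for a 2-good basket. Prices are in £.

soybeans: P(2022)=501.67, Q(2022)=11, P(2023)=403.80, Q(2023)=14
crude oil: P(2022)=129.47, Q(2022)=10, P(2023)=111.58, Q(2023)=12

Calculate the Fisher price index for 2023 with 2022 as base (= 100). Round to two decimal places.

Laspeyres component (base-period weights):
ΣP(2023)Q(2022) = 403.80×11 + 111.58×10 = 4441.8 + 1115.8 = 5557.6
ΣP(2022)Q(2022) = 501.67×11 + 129.47×10 = 5518.37 + 1294.7 = 6813.07
L = 5557.6 / 6813.07 × 100 = 81.5726
Paasche component (current-period weights):
ΣP(2023)Q(2023) = 403.80×14 + 111.58×12 = 5653.2 + 1338.96 = 6992.16
ΣP(2022)Q(2023) = 501.67×14 + 129.47×12 = 7023.38 + 1553.64 = 8577.02
P = 6992.16 / 8577.02 × 100 = 81.5220
Fisher = √(L × P) = √(81.5726 × 81.5220) = 81.5473

81.55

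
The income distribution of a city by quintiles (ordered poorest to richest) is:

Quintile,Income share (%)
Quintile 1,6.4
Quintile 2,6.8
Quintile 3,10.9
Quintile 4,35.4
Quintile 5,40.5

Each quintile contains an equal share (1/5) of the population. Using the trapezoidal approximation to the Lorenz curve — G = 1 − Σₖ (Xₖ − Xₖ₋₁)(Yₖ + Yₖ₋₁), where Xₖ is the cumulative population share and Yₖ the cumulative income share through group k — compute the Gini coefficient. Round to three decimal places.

0.387

Cumulative income shares Yₖ: 0.0640, 0.1320, 0.2410, 0.5950, 1.0000
Σ (Xₖ−Xₖ₋₁)(Yₖ+Yₖ₋₁) = (1/5)(0.0640+0.0000) + (1/5)(0.1320+0.0640) + (1/5)(0.2410+0.1320) + (1/5)(0.5950+0.2410) + (1/5)(1.0000+0.5950)
  = 0.0128 + 0.0392 + 0.0746 + 0.1672 + 0.3190 = 0.6128
G = 1 − 0.6128 = 0.3872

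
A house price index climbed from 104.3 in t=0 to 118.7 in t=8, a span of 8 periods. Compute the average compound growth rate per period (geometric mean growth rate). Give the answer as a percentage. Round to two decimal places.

1.63%

Growth factor = (118.7/104.3)^(1/8) = (1.138063)^(1/8) = 1.016297
Growth rate = 1.016297 − 1 = 0.016297 = 1.6297%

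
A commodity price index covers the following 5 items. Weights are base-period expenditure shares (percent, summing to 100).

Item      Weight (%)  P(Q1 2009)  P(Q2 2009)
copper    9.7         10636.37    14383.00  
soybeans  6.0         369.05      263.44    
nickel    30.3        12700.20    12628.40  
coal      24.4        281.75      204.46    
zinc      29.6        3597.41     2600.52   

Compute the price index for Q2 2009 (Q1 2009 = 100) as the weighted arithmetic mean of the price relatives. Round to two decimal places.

copper: 9.7 × (14383.00/10636.37) = 9.7 × 1.352247 = 13.1168
soybeans: 6.0 × (263.44/369.05) = 6.0 × 0.713833 = 4.2830
nickel: 30.3 × (12628.40/12700.20) = 30.3 × 0.994347 = 30.1287
coal: 24.4 × (204.46/281.75) = 24.4 × 0.725679 = 17.7066
zinc: 29.6 × (2600.52/3597.41) = 29.6 × 0.722887 = 21.3974
Index = Σ wᵢ·(p₁ᵢ/p₀ᵢ) = 13.1168 + 4.2830 + 30.1287 + 17.7066 + 21.3974 = 86.6325

86.63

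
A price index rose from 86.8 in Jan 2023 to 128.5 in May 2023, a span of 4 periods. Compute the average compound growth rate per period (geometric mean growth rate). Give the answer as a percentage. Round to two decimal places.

Growth factor = (128.5/86.8)^(1/4) = (1.480415)^(1/4) = 1.103052
Growth rate = 1.103052 − 1 = 0.103052 = 10.3052%

10.31%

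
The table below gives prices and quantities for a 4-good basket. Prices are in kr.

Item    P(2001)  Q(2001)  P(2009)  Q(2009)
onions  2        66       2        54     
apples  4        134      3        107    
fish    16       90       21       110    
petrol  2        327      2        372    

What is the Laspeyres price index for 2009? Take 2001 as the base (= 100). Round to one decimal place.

111.4

Laspeyres price index uses base-period quantities as weights.
ΣP(2009)·Q(2001) = 2×66 + 3×134 + 21×90 + 2×327 = 132 + 402 + 1890 + 654 = 3078
ΣP(2001)·Q(2001) = 2×66 + 4×134 + 16×90 + 2×327 = 132 + 536 + 1440 + 654 = 2762
Index = 3078 / 2762 × 100 = 111.4410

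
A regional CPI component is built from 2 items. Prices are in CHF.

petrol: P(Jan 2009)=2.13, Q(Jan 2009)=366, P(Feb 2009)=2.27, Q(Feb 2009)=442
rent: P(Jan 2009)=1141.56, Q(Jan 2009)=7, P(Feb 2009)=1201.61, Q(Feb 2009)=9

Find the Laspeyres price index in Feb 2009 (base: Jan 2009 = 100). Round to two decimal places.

Laspeyres price index uses base-period quantities as weights.
ΣP(Feb 2009)·Q(Jan 2009) = 2.27×366 + 1201.61×7 = 830.82 + 8411.27 = 9242.09
ΣP(Jan 2009)·Q(Jan 2009) = 2.13×366 + 1141.56×7 = 779.58 + 7990.92 = 8770.5
Index = 9242.09 / 8770.5 × 100 = 105.3770

105.38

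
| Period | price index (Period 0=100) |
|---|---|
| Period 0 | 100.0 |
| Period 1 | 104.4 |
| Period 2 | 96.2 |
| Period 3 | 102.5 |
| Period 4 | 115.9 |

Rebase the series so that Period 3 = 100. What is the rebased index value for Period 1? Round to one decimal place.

101.9

Rebased(Period 1) = 104.4 / 102.5 × 100 = 101.8537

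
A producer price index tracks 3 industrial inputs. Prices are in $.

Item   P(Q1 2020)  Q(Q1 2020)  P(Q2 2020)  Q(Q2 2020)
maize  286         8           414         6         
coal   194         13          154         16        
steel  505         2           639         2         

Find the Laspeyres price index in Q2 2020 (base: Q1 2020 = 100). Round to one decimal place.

113.3

Laspeyres price index uses base-period quantities as weights.
ΣP(Q2 2020)·Q(Q1 2020) = 414×8 + 154×13 + 639×2 = 3312 + 2002 + 1278 = 6592
ΣP(Q1 2020)·Q(Q1 2020) = 286×8 + 194×13 + 505×2 = 2288 + 2522 + 1010 = 5820
Index = 6592 / 5820 × 100 = 113.2646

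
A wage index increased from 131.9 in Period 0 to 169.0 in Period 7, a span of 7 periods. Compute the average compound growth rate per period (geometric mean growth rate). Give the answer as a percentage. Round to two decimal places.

Growth factor = (169.0/131.9)^(1/7) = (1.281274)^(1/7) = 1.036042
Growth rate = 1.036042 − 1 = 0.036042 = 3.6042%

3.60%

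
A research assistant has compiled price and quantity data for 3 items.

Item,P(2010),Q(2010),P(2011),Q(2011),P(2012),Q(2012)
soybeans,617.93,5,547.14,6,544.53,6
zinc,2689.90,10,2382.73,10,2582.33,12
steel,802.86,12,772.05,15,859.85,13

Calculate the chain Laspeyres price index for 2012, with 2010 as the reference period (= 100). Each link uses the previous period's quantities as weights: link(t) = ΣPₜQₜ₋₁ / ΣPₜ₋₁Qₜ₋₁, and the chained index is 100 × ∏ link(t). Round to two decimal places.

Link 2010→2011:
ΣP(2011)Q(2010) = 547.14×5 + 2382.73×10 + 772.05×12 = 2735.7 + 23827.3 + 9264.6 = 35827.6
ΣP(2010)Q(2010) = 617.93×5 + 2689.90×10 + 802.86×12 = 3089.65 + 26899 + 9634.32 = 39622.97
link = 35827.6/39622.97 = 0.904213
Link 2011→2012:
ΣP(2012)Q(2011) = 544.53×6 + 2582.33×10 + 859.85×15 = 3267.18 + 25823.3 + 12897.75 = 41988.23
ΣP(2011)Q(2011) = 547.14×6 + 2382.73×10 + 772.05×15 = 3282.84 + 23827.3 + 11580.75 = 38690.89
link = 41988.23/38690.89 = 1.085223
Chained index = 100 × 0.904213 × 1.085223 = 98.1272

98.13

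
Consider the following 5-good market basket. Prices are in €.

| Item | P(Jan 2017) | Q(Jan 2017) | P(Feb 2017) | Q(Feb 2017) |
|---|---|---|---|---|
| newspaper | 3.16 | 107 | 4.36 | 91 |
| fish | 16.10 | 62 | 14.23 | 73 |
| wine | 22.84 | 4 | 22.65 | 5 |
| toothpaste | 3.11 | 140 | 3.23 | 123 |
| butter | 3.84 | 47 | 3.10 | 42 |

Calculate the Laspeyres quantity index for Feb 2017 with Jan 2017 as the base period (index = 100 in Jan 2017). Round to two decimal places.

103.78

Laspeyres quantity index uses base-period prices as weights.
ΣP(Jan 2017)·Q(Feb 2017) = 3.16×91 + 16.10×73 + 22.84×5 + 3.11×123 + 3.84×42 = 287.56 + 1175.3 + 114.2 + 382.53 + 161.28 = 2120.87
ΣP(Jan 2017)·Q(Jan 2017) = 3.16×107 + 16.10×62 + 22.84×4 + 3.11×140 + 3.84×47 = 338.12 + 998.2 + 91.36 + 435.4 + 180.48 = 2043.56
Index = 2120.87 / 2043.56 × 100 = 103.7831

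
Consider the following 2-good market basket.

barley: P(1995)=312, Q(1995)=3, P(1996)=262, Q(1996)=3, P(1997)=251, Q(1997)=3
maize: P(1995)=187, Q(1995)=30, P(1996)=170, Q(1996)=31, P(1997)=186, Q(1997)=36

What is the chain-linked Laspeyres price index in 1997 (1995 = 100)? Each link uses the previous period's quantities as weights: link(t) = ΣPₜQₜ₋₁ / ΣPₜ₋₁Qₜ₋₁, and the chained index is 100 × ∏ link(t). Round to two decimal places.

96.79

Link 1995→1996:
ΣP(1996)Q(1995) = 262×3 + 170×30 = 786 + 5100 = 5886
ΣP(1995)Q(1995) = 312×3 + 187×30 = 936 + 5610 = 6546
link = 5886/6546 = 0.899175
Link 1996→1997:
ΣP(1997)Q(1996) = 251×3 + 186×31 = 753 + 5766 = 6519
ΣP(1996)Q(1996) = 262×3 + 170×31 = 786 + 5270 = 6056
link = 6519/6056 = 1.076453
Chained index = 100 × 0.899175 × 1.076453 = 96.7920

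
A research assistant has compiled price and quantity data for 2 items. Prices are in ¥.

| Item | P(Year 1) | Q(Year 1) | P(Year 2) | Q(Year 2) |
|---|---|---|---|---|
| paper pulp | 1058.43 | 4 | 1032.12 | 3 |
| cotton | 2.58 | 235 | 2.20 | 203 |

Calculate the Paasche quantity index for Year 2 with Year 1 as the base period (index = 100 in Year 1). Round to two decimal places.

Paasche quantity index uses current-period prices as weights.
ΣP(Year 2)·Q(Year 2) = 1032.12×3 + 2.20×203 = 3096.36 + 446.6 = 3542.96
ΣP(Year 2)·Q(Year 1) = 1032.12×4 + 2.20×235 = 4128.48 + 517 = 4645.48
Index = 3542.96 / 4645.48 × 100 = 76.2668

76.27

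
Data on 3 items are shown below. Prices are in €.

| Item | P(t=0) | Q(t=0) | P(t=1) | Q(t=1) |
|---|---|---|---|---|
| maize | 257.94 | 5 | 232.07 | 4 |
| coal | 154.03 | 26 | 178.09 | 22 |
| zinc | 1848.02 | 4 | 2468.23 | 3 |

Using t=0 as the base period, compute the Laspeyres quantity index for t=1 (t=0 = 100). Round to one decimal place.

78.5

Laspeyres quantity index uses base-period prices as weights.
ΣP(t=0)·Q(t=1) = 257.94×4 + 154.03×22 + 1848.02×3 = 1031.76 + 3388.66 + 5544.06 = 9964.48
ΣP(t=0)·Q(t=0) = 257.94×5 + 154.03×26 + 1848.02×4 = 1289.7 + 4004.78 + 7392.08 = 12686.56
Index = 9964.48 / 12686.56 × 100 = 78.5436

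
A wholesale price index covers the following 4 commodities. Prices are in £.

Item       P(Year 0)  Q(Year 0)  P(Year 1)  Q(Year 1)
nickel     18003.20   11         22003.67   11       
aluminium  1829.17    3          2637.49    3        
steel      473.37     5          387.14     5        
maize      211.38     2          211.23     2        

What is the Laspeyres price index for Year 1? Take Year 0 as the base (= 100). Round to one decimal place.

122.3

Laspeyres price index uses base-period quantities as weights.
ΣP(Year 1)·Q(Year 0) = 22003.67×11 + 2637.49×3 + 387.14×5 + 211.23×2 = 242040.37 + 7912.47 + 1935.7 + 422.46 = 252311
ΣP(Year 0)·Q(Year 0) = 18003.20×11 + 1829.17×3 + 473.37×5 + 211.38×2 = 198035.2 + 5487.51 + 2366.85 + 422.76 = 206312.32
Index = 252311 / 206312.32 × 100 = 122.2957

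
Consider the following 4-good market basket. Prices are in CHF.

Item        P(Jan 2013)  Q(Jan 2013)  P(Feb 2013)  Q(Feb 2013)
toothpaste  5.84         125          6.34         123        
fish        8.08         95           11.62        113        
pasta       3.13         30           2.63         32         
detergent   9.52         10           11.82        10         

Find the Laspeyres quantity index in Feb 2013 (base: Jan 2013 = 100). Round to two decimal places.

108.30

Laspeyres quantity index uses base-period prices as weights.
ΣP(Jan 2013)·Q(Feb 2013) = 5.84×123 + 8.08×113 + 3.13×32 + 9.52×10 = 718.32 + 913.04 + 100.16 + 95.2 = 1826.72
ΣP(Jan 2013)·Q(Jan 2013) = 5.84×125 + 8.08×95 + 3.13×30 + 9.52×10 = 730 + 767.6 + 93.9 + 95.2 = 1686.7
Index = 1826.72 / 1686.7 × 100 = 108.3014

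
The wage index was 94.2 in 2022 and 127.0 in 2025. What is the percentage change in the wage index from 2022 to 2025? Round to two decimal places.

34.82%

Change = (127.0 − 94.2) / 94.2 × 100
       = 32.8 / 94.2 × 100 = 34.8195%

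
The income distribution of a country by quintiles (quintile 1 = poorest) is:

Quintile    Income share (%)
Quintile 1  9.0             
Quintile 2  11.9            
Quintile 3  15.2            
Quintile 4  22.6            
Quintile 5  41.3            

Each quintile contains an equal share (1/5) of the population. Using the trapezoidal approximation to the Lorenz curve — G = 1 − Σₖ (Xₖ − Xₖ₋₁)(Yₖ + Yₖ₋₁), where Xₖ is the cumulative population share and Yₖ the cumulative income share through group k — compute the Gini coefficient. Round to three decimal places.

Cumulative income shares Yₖ: 0.0900, 0.2090, 0.3610, 0.5870, 1.0000
Σ (Xₖ−Xₖ₋₁)(Yₖ+Yₖ₋₁) = (1/5)(0.0900+0.0000) + (1/5)(0.2090+0.0900) + (1/5)(0.3610+0.2090) + (1/5)(0.5870+0.3610) + (1/5)(1.0000+0.5870)
  = 0.0180 + 0.0598 + 0.1140 + 0.1896 + 0.3174 = 0.6988
G = 1 − 0.6988 = 0.3012

0.301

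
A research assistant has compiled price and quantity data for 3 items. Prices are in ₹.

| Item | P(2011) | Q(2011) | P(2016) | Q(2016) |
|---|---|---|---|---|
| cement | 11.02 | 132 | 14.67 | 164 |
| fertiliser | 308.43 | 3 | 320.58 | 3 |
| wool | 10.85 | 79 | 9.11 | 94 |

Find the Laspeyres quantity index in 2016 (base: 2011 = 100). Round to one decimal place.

Laspeyres quantity index uses base-period prices as weights.
ΣP(2011)·Q(2016) = 11.02×164 + 308.43×3 + 10.85×94 = 1807.28 + 925.29 + 1019.9 = 3752.47
ΣP(2011)·Q(2011) = 11.02×132 + 308.43×3 + 10.85×79 = 1454.64 + 925.29 + 857.15 = 3237.08
Index = 3752.47 / 3237.08 × 100 = 115.9214

115.9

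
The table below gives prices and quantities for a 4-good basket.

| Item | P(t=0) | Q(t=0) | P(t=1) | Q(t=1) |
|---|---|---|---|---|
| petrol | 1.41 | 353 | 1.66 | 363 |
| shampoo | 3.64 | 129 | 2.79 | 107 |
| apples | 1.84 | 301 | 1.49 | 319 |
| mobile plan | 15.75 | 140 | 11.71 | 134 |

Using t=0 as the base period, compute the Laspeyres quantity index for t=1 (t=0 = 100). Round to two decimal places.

96.58

Laspeyres quantity index uses base-period prices as weights.
ΣP(t=0)·Q(t=1) = 1.41×363 + 3.64×107 + 1.84×319 + 15.75×134 = 511.83 + 389.48 + 586.96 + 2110.5 = 3598.77
ΣP(t=0)·Q(t=0) = 1.41×353 + 3.64×129 + 1.84×301 + 15.75×140 = 497.73 + 469.56 + 553.84 + 2205 = 3726.13
Index = 3598.77 / 3726.13 × 100 = 96.5820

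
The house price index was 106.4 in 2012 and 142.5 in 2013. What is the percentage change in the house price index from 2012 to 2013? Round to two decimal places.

Change = (142.5 − 106.4) / 106.4 × 100
       = 36.1 / 106.4 × 100 = 33.9286%

33.93%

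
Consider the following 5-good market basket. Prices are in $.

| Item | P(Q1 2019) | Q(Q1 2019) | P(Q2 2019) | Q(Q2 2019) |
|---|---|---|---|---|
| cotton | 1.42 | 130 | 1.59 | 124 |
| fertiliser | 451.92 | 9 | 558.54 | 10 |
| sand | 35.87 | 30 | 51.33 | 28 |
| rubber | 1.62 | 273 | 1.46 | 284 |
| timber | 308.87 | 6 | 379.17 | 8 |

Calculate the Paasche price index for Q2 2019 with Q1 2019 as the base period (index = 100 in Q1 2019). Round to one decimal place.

123.6

Paasche price index uses current-period quantities as weights.
ΣP(Q2 2019)·Q(Q2 2019) = 1.59×124 + 558.54×10 + 51.33×28 + 1.46×284 + 379.17×8 = 197.16 + 5585.4 + 1437.24 + 414.64 + 3033.36 = 10667.8
ΣP(Q1 2019)·Q(Q2 2019) = 1.42×124 + 451.92×10 + 35.87×28 + 1.62×284 + 308.87×8 = 176.08 + 4519.2 + 1004.36 + 460.08 + 2470.96 = 8630.68
Index = 10667.8 / 8630.68 × 100 = 123.6032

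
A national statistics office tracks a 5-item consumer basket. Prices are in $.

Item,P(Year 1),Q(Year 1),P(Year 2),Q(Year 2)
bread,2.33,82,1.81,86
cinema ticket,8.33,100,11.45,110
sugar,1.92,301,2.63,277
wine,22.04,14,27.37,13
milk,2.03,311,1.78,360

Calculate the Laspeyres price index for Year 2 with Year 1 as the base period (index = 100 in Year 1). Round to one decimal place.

Laspeyres price index uses base-period quantities as weights.
ΣP(Year 2)·Q(Year 1) = 1.81×82 + 11.45×100 + 2.63×301 + 27.37×14 + 1.78×311 = 148.42 + 1145 + 791.63 + 383.18 + 553.58 = 3021.81
ΣP(Year 1)·Q(Year 1) = 2.33×82 + 8.33×100 + 1.92×301 + 22.04×14 + 2.03×311 = 191.06 + 833 + 577.92 + 308.56 + 631.33 = 2541.87
Index = 3021.81 / 2541.87 × 100 = 118.8814

118.9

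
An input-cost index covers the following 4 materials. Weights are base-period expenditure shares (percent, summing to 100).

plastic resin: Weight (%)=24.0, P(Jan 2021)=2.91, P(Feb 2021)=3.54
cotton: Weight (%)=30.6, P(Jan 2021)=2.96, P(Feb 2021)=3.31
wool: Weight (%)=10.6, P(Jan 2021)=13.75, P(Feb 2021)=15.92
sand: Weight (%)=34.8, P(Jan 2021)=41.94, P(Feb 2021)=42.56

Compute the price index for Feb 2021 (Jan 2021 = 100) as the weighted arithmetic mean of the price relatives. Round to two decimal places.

plastic resin: 24.0 × (3.54/2.91) = 24.0 × 1.216495 = 29.1959
cotton: 30.6 × (3.31/2.96) = 30.6 × 1.118243 = 34.2182
wool: 10.6 × (15.92/13.75) = 10.6 × 1.157818 = 12.2729
sand: 34.8 × (42.56/41.94) = 34.8 × 1.014783 = 35.3144
Index = Σ wᵢ·(p₁ᵢ/p₀ᵢ) = 29.1959 + 34.2182 + 12.2729 + 35.3144 = 111.0014

111.00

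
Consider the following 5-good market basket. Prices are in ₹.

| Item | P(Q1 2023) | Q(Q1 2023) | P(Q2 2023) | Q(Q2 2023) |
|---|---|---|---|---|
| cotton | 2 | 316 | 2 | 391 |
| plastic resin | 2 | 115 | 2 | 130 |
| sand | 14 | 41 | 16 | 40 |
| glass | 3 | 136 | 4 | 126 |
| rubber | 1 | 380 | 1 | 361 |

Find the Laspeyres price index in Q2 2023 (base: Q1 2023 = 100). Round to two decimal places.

109.80

Laspeyres price index uses base-period quantities as weights.
ΣP(Q2 2023)·Q(Q1 2023) = 2×316 + 2×115 + 16×41 + 4×136 + 1×380 = 632 + 230 + 656 + 544 + 380 = 2442
ΣP(Q1 2023)·Q(Q1 2023) = 2×316 + 2×115 + 14×41 + 3×136 + 1×380 = 632 + 230 + 574 + 408 + 380 = 2224
Index = 2442 / 2224 × 100 = 109.8022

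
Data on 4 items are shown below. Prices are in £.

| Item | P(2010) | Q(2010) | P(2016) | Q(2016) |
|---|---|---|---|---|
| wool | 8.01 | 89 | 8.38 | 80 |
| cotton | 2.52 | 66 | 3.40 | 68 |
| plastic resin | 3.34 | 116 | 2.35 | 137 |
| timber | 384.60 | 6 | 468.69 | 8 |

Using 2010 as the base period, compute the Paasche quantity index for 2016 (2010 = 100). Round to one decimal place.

Paasche quantity index uses current-period prices as weights.
ΣP(2016)·Q(2016) = 8.38×80 + 3.40×68 + 2.35×137 + 468.69×8 = 670.4 + 231.2 + 321.95 + 3749.52 = 4973.07
ΣP(2016)·Q(2010) = 8.38×89 + 3.40×66 + 2.35×116 + 468.69×6 = 745.82 + 224.4 + 272.6 + 2812.14 = 4054.96
Index = 4973.07 / 4054.96 × 100 = 122.6417

122.6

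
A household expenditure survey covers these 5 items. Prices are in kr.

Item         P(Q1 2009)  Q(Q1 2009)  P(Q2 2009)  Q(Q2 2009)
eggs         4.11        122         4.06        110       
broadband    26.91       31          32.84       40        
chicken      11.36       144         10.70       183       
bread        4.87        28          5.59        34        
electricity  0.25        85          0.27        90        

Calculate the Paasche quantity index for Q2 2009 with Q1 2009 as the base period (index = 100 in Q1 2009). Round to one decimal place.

Paasche quantity index uses current-period prices as weights.
ΣP(Q2 2009)·Q(Q2 2009) = 4.06×110 + 32.84×40 + 10.70×183 + 5.59×34 + 0.27×90 = 446.6 + 1313.6 + 1958.1 + 190.06 + 24.3 = 3932.66
ΣP(Q2 2009)·Q(Q1 2009) = 4.06×122 + 32.84×31 + 10.70×144 + 5.59×28 + 0.27×85 = 495.32 + 1018.04 + 1540.8 + 156.52 + 22.95 = 3233.63
Index = 3932.66 / 3233.63 × 100 = 121.6175

121.6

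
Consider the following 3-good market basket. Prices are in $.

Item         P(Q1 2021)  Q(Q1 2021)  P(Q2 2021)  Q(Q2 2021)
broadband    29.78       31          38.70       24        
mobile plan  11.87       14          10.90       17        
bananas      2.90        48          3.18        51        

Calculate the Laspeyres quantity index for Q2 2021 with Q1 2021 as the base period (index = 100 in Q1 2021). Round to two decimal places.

86.64

Laspeyres quantity index uses base-period prices as weights.
ΣP(Q1 2021)·Q(Q2 2021) = 29.78×24 + 11.87×17 + 2.90×51 = 714.72 + 201.79 + 147.9 = 1064.41
ΣP(Q1 2021)·Q(Q1 2021) = 29.78×31 + 11.87×14 + 2.90×48 = 923.18 + 166.18 + 139.2 = 1228.56
Index = 1064.41 / 1228.56 × 100 = 86.6388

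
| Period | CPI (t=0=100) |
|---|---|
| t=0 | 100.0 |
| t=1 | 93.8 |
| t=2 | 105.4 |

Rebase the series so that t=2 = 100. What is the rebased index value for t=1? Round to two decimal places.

88.99

Rebased(t=1) = 93.8 / 105.4 × 100 = 88.9943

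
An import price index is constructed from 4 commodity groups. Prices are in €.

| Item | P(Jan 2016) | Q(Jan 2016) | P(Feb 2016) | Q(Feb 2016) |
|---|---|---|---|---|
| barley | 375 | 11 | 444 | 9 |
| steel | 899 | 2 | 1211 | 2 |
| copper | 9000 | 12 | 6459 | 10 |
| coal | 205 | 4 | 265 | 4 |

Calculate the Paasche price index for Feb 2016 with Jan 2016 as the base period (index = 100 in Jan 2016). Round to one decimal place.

75.1

Paasche price index uses current-period quantities as weights.
ΣP(Feb 2016)·Q(Feb 2016) = 444×9 + 1211×2 + 6459×10 + 265×4 = 3996 + 2422 + 64590 + 1060 = 72068
ΣP(Jan 2016)·Q(Feb 2016) = 375×9 + 899×2 + 9000×10 + 205×4 = 3375 + 1798 + 90000 + 820 = 95993
Index = 72068 / 95993 × 100 = 75.0763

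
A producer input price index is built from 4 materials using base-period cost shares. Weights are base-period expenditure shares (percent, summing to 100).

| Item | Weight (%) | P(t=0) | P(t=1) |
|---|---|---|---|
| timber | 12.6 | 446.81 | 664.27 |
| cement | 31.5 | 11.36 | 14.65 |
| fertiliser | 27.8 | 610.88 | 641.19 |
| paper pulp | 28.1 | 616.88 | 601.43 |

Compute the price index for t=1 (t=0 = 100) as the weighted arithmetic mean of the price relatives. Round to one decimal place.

timber: 12.6 × (664.27/446.81) = 12.6 × 1.486695 = 18.7324
cement: 31.5 × (14.65/11.36) = 31.5 × 1.289613 = 40.6228
fertiliser: 27.8 × (641.19/610.88) = 27.8 × 1.049617 = 29.1794
paper pulp: 28.1 × (601.43/616.88) = 28.1 × 0.974955 = 27.3962
Index = Σ wᵢ·(p₁ᵢ/p₀ᵢ) = 18.7324 + 40.6228 + 29.1794 + 27.3962 = 115.9307

115.9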